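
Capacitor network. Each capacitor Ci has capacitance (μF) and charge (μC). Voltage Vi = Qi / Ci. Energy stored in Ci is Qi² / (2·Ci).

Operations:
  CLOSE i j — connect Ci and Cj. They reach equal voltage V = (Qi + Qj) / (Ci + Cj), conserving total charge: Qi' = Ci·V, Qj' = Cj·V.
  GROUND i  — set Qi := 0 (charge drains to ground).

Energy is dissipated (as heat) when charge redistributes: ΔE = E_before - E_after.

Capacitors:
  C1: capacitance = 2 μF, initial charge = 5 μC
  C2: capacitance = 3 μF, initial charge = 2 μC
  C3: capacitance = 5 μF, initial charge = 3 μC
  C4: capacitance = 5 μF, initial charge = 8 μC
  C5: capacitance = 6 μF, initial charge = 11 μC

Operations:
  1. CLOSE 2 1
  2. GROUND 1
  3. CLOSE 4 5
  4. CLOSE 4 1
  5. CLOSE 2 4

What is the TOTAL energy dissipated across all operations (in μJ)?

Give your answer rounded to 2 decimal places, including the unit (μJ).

Initial: C1(2μF, Q=5μC, V=2.50V), C2(3μF, Q=2μC, V=0.67V), C3(5μF, Q=3μC, V=0.60V), C4(5μF, Q=8μC, V=1.60V), C5(6μF, Q=11μC, V=1.83V)
Op 1: CLOSE 2-1: Q_total=7.00, C_total=5.00, V=1.40; Q2=4.20, Q1=2.80; dissipated=2.017
Op 2: GROUND 1: Q1=0; energy lost=1.960
Op 3: CLOSE 4-5: Q_total=19.00, C_total=11.00, V=1.73; Q4=8.64, Q5=10.36; dissipated=0.074
Op 4: CLOSE 4-1: Q_total=8.64, C_total=7.00, V=1.23; Q4=6.17, Q1=2.47; dissipated=2.131
Op 5: CLOSE 2-4: Q_total=10.37, C_total=8.00, V=1.30; Q2=3.89, Q4=6.48; dissipated=0.026
Total dissipated: 6.208 μJ

Answer: 6.21 μJ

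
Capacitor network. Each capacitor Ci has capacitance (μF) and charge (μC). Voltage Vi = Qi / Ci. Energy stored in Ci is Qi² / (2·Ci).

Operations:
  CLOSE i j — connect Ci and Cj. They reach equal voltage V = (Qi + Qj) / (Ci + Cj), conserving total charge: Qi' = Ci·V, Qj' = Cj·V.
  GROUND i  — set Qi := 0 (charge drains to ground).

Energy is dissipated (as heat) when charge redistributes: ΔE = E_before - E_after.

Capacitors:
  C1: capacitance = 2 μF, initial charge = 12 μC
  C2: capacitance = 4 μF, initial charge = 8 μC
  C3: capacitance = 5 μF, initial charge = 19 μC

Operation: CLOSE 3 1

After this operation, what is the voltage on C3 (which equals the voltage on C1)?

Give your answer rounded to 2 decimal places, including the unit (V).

Initial: C1(2μF, Q=12μC, V=6.00V), C2(4μF, Q=8μC, V=2.00V), C3(5μF, Q=19μC, V=3.80V)
Op 1: CLOSE 3-1: Q_total=31.00, C_total=7.00, V=4.43; Q3=22.14, Q1=8.86; dissipated=3.457

Answer: 4.43 V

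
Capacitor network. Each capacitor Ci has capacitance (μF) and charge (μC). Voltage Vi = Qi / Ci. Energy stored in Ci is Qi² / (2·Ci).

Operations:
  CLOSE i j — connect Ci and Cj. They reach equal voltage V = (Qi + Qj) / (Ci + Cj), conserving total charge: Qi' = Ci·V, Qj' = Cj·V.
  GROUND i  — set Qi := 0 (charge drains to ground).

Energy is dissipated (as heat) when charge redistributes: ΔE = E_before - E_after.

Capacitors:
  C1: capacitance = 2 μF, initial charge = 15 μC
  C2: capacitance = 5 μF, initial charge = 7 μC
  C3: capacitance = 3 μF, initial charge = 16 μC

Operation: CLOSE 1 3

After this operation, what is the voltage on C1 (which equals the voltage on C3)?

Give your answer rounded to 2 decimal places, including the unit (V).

Initial: C1(2μF, Q=15μC, V=7.50V), C2(5μF, Q=7μC, V=1.40V), C3(3μF, Q=16μC, V=5.33V)
Op 1: CLOSE 1-3: Q_total=31.00, C_total=5.00, V=6.20; Q1=12.40, Q3=18.60; dissipated=2.817

Answer: 6.20 V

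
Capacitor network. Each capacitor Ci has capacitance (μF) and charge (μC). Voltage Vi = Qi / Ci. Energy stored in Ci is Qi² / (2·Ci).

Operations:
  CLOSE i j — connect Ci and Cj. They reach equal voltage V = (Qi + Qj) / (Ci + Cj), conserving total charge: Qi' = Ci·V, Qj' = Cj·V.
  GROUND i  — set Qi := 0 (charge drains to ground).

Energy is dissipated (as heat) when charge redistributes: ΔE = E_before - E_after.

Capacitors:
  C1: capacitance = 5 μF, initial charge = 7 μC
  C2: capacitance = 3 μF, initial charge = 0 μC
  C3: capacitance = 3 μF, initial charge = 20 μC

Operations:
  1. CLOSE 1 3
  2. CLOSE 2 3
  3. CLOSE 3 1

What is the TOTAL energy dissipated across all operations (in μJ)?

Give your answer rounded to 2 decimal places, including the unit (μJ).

Answer: 37.22 μJ

Derivation:
Initial: C1(5μF, Q=7μC, V=1.40V), C2(3μF, Q=0μC, V=0.00V), C3(3μF, Q=20μC, V=6.67V)
Op 1: CLOSE 1-3: Q_total=27.00, C_total=8.00, V=3.38; Q1=16.88, Q3=10.12; dissipated=26.004
Op 2: CLOSE 2-3: Q_total=10.12, C_total=6.00, V=1.69; Q2=5.06, Q3=5.06; dissipated=8.543
Op 3: CLOSE 3-1: Q_total=21.94, C_total=8.00, V=2.74; Q3=8.23, Q1=13.71; dissipated=2.670
Total dissipated: 37.217 μJ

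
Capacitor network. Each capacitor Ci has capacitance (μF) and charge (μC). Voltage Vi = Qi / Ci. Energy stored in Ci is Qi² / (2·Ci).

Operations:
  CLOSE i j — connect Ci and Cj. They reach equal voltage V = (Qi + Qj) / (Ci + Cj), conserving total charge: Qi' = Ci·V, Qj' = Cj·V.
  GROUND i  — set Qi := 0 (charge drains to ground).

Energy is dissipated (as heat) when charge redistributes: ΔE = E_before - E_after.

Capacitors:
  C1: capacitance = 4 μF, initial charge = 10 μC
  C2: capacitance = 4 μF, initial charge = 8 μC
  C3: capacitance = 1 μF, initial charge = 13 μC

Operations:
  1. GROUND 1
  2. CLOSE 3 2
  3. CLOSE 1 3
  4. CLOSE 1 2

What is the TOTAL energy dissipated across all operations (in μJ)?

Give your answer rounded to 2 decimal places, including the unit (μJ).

Answer: 79.25 μJ

Derivation:
Initial: C1(4μF, Q=10μC, V=2.50V), C2(4μF, Q=8μC, V=2.00V), C3(1μF, Q=13μC, V=13.00V)
Op 1: GROUND 1: Q1=0; energy lost=12.500
Op 2: CLOSE 3-2: Q_total=21.00, C_total=5.00, V=4.20; Q3=4.20, Q2=16.80; dissipated=48.400
Op 3: CLOSE 1-3: Q_total=4.20, C_total=5.00, V=0.84; Q1=3.36, Q3=0.84; dissipated=7.056
Op 4: CLOSE 1-2: Q_total=20.16, C_total=8.00, V=2.52; Q1=10.08, Q2=10.08; dissipated=11.290
Total dissipated: 79.246 μJ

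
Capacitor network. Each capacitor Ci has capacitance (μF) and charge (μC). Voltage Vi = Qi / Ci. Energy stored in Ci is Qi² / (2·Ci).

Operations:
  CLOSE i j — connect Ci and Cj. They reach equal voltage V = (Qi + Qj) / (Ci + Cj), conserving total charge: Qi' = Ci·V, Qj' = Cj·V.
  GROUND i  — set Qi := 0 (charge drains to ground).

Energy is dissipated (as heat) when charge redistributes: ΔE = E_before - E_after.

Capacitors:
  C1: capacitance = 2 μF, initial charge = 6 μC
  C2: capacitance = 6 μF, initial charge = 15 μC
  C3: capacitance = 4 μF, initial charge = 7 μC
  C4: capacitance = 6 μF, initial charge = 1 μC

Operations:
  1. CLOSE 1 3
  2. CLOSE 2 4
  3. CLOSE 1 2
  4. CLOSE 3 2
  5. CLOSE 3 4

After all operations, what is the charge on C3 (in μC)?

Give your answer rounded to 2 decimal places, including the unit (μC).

Answer: 6.07 μC

Derivation:
Initial: C1(2μF, Q=6μC, V=3.00V), C2(6μF, Q=15μC, V=2.50V), C3(4μF, Q=7μC, V=1.75V), C4(6μF, Q=1μC, V=0.17V)
Op 1: CLOSE 1-3: Q_total=13.00, C_total=6.00, V=2.17; Q1=4.33, Q3=8.67; dissipated=1.042
Op 2: CLOSE 2-4: Q_total=16.00, C_total=12.00, V=1.33; Q2=8.00, Q4=8.00; dissipated=8.167
Op 3: CLOSE 1-2: Q_total=12.33, C_total=8.00, V=1.54; Q1=3.08, Q2=9.25; dissipated=0.521
Op 4: CLOSE 3-2: Q_total=17.92, C_total=10.00, V=1.79; Q3=7.17, Q2=10.75; dissipated=0.469
Op 5: CLOSE 3-4: Q_total=15.17, C_total=10.00, V=1.52; Q3=6.07, Q4=9.10; dissipated=0.252
Final charges: Q1=3.08, Q2=10.75, Q3=6.07, Q4=9.10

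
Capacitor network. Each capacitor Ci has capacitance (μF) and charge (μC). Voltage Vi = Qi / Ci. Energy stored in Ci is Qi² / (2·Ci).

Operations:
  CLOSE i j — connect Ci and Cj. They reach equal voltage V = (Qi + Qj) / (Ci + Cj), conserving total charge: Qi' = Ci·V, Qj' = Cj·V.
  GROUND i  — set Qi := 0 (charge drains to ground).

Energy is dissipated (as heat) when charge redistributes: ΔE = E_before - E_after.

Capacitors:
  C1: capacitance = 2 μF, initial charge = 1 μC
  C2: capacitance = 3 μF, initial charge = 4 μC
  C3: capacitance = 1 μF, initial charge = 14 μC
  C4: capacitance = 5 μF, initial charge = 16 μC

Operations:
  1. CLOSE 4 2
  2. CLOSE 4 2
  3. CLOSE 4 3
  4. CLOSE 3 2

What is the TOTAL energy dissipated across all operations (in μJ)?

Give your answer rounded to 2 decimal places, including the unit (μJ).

Initial: C1(2μF, Q=1μC, V=0.50V), C2(3μF, Q=4μC, V=1.33V), C3(1μF, Q=14μC, V=14.00V), C4(5μF, Q=16μC, V=3.20V)
Op 1: CLOSE 4-2: Q_total=20.00, C_total=8.00, V=2.50; Q4=12.50, Q2=7.50; dissipated=3.267
Op 2: CLOSE 4-2: Q_total=20.00, C_total=8.00, V=2.50; Q4=12.50, Q2=7.50; dissipated=0.000
Op 3: CLOSE 4-3: Q_total=26.50, C_total=6.00, V=4.42; Q4=22.08, Q3=4.42; dissipated=55.104
Op 4: CLOSE 3-2: Q_total=11.92, C_total=4.00, V=2.98; Q3=2.98, Q2=8.94; dissipated=1.378
Total dissipated: 59.748 μJ

Answer: 59.75 μJ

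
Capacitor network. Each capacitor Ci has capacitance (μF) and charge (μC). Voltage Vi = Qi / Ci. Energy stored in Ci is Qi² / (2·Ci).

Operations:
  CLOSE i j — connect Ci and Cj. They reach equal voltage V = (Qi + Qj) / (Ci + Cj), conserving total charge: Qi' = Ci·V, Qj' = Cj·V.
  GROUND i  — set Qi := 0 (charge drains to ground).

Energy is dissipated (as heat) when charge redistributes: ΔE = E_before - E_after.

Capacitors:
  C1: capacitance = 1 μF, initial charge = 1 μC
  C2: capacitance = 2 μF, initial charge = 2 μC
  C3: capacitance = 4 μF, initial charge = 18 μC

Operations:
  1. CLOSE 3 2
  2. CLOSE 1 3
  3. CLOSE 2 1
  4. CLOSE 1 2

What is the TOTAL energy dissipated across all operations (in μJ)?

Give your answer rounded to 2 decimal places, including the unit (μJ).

Answer: 10.42 μJ

Derivation:
Initial: C1(1μF, Q=1μC, V=1.00V), C2(2μF, Q=2μC, V=1.00V), C3(4μF, Q=18μC, V=4.50V)
Op 1: CLOSE 3-2: Q_total=20.00, C_total=6.00, V=3.33; Q3=13.33, Q2=6.67; dissipated=8.167
Op 2: CLOSE 1-3: Q_total=14.33, C_total=5.00, V=2.87; Q1=2.87, Q3=11.47; dissipated=2.178
Op 3: CLOSE 2-1: Q_total=9.53, C_total=3.00, V=3.18; Q2=6.36, Q1=3.18; dissipated=0.073
Op 4: CLOSE 1-2: Q_total=9.53, C_total=3.00, V=3.18; Q1=3.18, Q2=6.36; dissipated=0.000
Total dissipated: 10.417 μJ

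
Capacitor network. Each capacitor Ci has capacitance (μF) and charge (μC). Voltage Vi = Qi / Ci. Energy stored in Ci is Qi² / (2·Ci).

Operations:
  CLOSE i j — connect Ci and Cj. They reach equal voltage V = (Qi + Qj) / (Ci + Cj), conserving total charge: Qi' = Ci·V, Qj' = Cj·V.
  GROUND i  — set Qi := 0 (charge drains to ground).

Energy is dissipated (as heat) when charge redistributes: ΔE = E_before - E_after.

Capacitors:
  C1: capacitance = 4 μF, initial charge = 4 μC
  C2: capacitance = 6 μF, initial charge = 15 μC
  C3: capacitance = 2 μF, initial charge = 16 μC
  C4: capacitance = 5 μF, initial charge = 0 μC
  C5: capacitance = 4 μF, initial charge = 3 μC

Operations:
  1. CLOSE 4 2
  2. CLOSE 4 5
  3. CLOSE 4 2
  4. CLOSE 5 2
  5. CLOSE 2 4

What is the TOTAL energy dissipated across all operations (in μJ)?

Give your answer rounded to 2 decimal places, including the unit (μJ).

Initial: C1(4μF, Q=4μC, V=1.00V), C2(6μF, Q=15μC, V=2.50V), C3(2μF, Q=16μC, V=8.00V), C4(5μF, Q=0μC, V=0.00V), C5(4μF, Q=3μC, V=0.75V)
Op 1: CLOSE 4-2: Q_total=15.00, C_total=11.00, V=1.36; Q4=6.82, Q2=8.18; dissipated=8.523
Op 2: CLOSE 4-5: Q_total=9.82, C_total=9.00, V=1.09; Q4=5.45, Q5=4.36; dissipated=0.418
Op 3: CLOSE 4-2: Q_total=13.64, C_total=11.00, V=1.24; Q4=6.20, Q2=7.44; dissipated=0.101
Op 4: CLOSE 5-2: Q_total=11.80, C_total=10.00, V=1.18; Q5=4.72, Q2=7.08; dissipated=0.027
Op 5: CLOSE 2-4: Q_total=13.28, C_total=11.00, V=1.21; Q2=7.24, Q4=6.04; dissipated=0.005
Total dissipated: 9.074 μJ

Answer: 9.07 μJ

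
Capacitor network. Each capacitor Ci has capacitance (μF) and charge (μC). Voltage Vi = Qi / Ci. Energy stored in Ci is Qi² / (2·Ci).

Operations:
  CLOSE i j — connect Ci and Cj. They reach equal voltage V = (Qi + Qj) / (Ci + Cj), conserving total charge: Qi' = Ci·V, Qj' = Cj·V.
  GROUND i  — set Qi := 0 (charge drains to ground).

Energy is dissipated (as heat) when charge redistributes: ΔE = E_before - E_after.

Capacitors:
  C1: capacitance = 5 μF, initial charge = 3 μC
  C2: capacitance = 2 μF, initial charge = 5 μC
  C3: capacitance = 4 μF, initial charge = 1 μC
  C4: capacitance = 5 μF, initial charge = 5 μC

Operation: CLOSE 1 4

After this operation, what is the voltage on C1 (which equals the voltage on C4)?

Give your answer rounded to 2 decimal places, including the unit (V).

Answer: 0.80 V

Derivation:
Initial: C1(5μF, Q=3μC, V=0.60V), C2(2μF, Q=5μC, V=2.50V), C3(4μF, Q=1μC, V=0.25V), C4(5μF, Q=5μC, V=1.00V)
Op 1: CLOSE 1-4: Q_total=8.00, C_total=10.00, V=0.80; Q1=4.00, Q4=4.00; dissipated=0.200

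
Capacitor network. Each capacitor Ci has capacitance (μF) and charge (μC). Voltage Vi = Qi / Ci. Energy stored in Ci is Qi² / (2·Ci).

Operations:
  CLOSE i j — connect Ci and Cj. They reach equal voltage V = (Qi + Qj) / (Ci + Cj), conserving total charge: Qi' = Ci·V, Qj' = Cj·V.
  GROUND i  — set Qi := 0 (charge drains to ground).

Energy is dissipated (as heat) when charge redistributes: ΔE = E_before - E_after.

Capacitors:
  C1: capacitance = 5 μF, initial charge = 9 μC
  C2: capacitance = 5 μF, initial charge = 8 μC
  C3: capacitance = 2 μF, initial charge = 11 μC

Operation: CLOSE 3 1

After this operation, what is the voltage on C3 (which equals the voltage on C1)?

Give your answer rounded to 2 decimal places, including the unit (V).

Answer: 2.86 V

Derivation:
Initial: C1(5μF, Q=9μC, V=1.80V), C2(5μF, Q=8μC, V=1.60V), C3(2μF, Q=11μC, V=5.50V)
Op 1: CLOSE 3-1: Q_total=20.00, C_total=7.00, V=2.86; Q3=5.71, Q1=14.29; dissipated=9.779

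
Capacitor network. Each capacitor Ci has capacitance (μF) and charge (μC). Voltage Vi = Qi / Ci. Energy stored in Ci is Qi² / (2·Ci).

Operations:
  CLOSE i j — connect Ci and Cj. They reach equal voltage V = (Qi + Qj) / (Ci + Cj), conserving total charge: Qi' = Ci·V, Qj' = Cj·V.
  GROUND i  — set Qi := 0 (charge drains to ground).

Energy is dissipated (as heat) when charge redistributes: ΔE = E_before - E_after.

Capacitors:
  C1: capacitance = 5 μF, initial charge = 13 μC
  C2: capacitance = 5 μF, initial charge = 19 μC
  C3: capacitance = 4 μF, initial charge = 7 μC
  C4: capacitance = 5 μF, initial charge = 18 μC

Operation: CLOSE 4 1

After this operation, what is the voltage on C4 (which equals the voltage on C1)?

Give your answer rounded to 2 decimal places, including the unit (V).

Initial: C1(5μF, Q=13μC, V=2.60V), C2(5μF, Q=19μC, V=3.80V), C3(4μF, Q=7μC, V=1.75V), C4(5μF, Q=18μC, V=3.60V)
Op 1: CLOSE 4-1: Q_total=31.00, C_total=10.00, V=3.10; Q4=15.50, Q1=15.50; dissipated=1.250

Answer: 3.10 V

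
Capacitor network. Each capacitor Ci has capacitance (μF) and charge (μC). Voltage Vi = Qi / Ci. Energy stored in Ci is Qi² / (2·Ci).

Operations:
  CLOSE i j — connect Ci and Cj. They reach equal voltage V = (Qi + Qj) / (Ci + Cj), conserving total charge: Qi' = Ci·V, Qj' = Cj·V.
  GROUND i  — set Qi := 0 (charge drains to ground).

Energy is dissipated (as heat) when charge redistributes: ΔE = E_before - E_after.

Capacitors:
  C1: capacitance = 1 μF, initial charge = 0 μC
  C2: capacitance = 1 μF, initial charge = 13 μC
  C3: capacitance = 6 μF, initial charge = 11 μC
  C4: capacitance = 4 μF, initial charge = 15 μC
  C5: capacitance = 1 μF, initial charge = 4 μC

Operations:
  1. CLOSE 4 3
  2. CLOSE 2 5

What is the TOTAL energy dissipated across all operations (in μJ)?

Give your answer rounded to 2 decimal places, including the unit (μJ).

Initial: C1(1μF, Q=0μC, V=0.00V), C2(1μF, Q=13μC, V=13.00V), C3(6μF, Q=11μC, V=1.83V), C4(4μF, Q=15μC, V=3.75V), C5(1μF, Q=4μC, V=4.00V)
Op 1: CLOSE 4-3: Q_total=26.00, C_total=10.00, V=2.60; Q4=10.40, Q3=15.60; dissipated=4.408
Op 2: CLOSE 2-5: Q_total=17.00, C_total=2.00, V=8.50; Q2=8.50, Q5=8.50; dissipated=20.250
Total dissipated: 24.658 μJ

Answer: 24.66 μJ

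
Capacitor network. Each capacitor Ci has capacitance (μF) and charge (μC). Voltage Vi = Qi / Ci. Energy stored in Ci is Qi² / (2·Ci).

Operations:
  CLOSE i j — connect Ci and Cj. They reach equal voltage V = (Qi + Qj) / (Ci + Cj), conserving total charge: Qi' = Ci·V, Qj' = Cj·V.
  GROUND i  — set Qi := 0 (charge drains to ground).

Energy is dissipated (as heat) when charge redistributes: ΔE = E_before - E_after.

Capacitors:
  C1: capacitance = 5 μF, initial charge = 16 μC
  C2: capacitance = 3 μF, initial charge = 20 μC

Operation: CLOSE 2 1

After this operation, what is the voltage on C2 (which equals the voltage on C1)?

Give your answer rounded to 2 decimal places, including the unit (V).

Answer: 4.50 V

Derivation:
Initial: C1(5μF, Q=16μC, V=3.20V), C2(3μF, Q=20μC, V=6.67V)
Op 1: CLOSE 2-1: Q_total=36.00, C_total=8.00, V=4.50; Q2=13.50, Q1=22.50; dissipated=11.267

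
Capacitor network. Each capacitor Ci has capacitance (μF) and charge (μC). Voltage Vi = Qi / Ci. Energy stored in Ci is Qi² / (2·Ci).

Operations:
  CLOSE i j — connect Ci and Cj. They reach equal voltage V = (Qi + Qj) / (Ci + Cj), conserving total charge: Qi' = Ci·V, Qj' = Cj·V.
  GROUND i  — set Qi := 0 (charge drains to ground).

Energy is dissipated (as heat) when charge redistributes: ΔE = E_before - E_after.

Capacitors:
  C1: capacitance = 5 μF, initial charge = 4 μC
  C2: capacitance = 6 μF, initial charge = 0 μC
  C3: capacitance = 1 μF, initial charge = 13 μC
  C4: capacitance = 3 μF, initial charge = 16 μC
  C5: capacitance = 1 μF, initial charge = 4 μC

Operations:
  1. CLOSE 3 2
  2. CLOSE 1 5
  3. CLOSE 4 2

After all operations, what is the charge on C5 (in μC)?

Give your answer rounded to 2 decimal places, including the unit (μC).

Answer: 1.33 μC

Derivation:
Initial: C1(5μF, Q=4μC, V=0.80V), C2(6μF, Q=0μC, V=0.00V), C3(1μF, Q=13μC, V=13.00V), C4(3μF, Q=16μC, V=5.33V), C5(1μF, Q=4μC, V=4.00V)
Op 1: CLOSE 3-2: Q_total=13.00, C_total=7.00, V=1.86; Q3=1.86, Q2=11.14; dissipated=72.429
Op 2: CLOSE 1-5: Q_total=8.00, C_total=6.00, V=1.33; Q1=6.67, Q5=1.33; dissipated=4.267
Op 3: CLOSE 4-2: Q_total=27.14, C_total=9.00, V=3.02; Q4=9.05, Q2=18.10; dissipated=12.084
Final charges: Q1=6.67, Q2=18.10, Q3=1.86, Q4=9.05, Q5=1.33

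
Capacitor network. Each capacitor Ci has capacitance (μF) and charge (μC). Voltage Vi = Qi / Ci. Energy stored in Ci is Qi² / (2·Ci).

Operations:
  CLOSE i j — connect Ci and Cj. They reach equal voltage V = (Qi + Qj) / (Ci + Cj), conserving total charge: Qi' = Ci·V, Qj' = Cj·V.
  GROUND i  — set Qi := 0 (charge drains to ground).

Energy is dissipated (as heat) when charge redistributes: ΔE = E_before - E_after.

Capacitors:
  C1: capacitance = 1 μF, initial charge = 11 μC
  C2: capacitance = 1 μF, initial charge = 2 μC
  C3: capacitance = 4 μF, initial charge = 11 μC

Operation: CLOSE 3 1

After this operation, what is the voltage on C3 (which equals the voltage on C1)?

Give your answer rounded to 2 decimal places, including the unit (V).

Answer: 4.40 V

Derivation:
Initial: C1(1μF, Q=11μC, V=11.00V), C2(1μF, Q=2μC, V=2.00V), C3(4μF, Q=11μC, V=2.75V)
Op 1: CLOSE 3-1: Q_total=22.00, C_total=5.00, V=4.40; Q3=17.60, Q1=4.40; dissipated=27.225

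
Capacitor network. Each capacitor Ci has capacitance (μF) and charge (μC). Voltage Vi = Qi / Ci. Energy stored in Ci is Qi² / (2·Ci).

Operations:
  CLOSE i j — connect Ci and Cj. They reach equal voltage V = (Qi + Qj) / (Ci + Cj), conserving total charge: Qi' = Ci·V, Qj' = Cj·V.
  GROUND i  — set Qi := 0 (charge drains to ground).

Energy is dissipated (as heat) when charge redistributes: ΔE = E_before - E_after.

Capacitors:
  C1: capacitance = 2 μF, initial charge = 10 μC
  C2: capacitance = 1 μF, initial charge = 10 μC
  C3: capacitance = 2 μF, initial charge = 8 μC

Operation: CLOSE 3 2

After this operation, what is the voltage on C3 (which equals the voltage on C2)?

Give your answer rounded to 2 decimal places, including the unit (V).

Initial: C1(2μF, Q=10μC, V=5.00V), C2(1μF, Q=10μC, V=10.00V), C3(2μF, Q=8μC, V=4.00V)
Op 1: CLOSE 3-2: Q_total=18.00, C_total=3.00, V=6.00; Q3=12.00, Q2=6.00; dissipated=12.000

Answer: 6.00 V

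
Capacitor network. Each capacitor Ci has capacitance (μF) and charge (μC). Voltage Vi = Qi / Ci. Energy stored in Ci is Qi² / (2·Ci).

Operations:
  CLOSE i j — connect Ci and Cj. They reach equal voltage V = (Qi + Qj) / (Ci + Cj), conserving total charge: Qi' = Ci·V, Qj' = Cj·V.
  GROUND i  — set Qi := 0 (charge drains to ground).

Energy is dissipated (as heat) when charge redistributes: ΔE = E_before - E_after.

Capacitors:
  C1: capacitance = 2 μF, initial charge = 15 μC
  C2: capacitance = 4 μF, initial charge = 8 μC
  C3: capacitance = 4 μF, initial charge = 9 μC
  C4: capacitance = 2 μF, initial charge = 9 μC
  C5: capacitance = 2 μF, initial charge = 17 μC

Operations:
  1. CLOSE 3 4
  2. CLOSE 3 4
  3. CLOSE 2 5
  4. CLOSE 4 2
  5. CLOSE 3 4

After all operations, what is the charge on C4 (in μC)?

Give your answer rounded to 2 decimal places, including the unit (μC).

Initial: C1(2μF, Q=15μC, V=7.50V), C2(4μF, Q=8μC, V=2.00V), C3(4μF, Q=9μC, V=2.25V), C4(2μF, Q=9μC, V=4.50V), C5(2μF, Q=17μC, V=8.50V)
Op 1: CLOSE 3-4: Q_total=18.00, C_total=6.00, V=3.00; Q3=12.00, Q4=6.00; dissipated=3.375
Op 2: CLOSE 3-4: Q_total=18.00, C_total=6.00, V=3.00; Q3=12.00, Q4=6.00; dissipated=0.000
Op 3: CLOSE 2-5: Q_total=25.00, C_total=6.00, V=4.17; Q2=16.67, Q5=8.33; dissipated=28.167
Op 4: CLOSE 4-2: Q_total=22.67, C_total=6.00, V=3.78; Q4=7.56, Q2=15.11; dissipated=0.907
Op 5: CLOSE 3-4: Q_total=19.56, C_total=6.00, V=3.26; Q3=13.04, Q4=6.52; dissipated=0.403
Final charges: Q1=15.00, Q2=15.11, Q3=13.04, Q4=6.52, Q5=8.33

Answer: 6.52 μC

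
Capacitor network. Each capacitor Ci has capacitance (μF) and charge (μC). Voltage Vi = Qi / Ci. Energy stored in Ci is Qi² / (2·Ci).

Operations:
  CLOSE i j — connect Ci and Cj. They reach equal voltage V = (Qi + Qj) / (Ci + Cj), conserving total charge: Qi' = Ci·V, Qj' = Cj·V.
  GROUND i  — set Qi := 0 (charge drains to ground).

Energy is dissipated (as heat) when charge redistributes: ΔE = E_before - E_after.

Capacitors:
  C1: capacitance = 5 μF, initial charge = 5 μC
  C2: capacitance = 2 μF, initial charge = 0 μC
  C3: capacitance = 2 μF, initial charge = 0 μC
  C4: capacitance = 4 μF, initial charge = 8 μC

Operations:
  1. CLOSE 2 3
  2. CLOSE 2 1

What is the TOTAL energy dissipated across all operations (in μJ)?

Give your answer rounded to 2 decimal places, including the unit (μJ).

Answer: 0.71 μJ

Derivation:
Initial: C1(5μF, Q=5μC, V=1.00V), C2(2μF, Q=0μC, V=0.00V), C3(2μF, Q=0μC, V=0.00V), C4(4μF, Q=8μC, V=2.00V)
Op 1: CLOSE 2-3: Q_total=0.00, C_total=4.00, V=0.00; Q2=0.00, Q3=0.00; dissipated=0.000
Op 2: CLOSE 2-1: Q_total=5.00, C_total=7.00, V=0.71; Q2=1.43, Q1=3.57; dissipated=0.714
Total dissipated: 0.714 μJ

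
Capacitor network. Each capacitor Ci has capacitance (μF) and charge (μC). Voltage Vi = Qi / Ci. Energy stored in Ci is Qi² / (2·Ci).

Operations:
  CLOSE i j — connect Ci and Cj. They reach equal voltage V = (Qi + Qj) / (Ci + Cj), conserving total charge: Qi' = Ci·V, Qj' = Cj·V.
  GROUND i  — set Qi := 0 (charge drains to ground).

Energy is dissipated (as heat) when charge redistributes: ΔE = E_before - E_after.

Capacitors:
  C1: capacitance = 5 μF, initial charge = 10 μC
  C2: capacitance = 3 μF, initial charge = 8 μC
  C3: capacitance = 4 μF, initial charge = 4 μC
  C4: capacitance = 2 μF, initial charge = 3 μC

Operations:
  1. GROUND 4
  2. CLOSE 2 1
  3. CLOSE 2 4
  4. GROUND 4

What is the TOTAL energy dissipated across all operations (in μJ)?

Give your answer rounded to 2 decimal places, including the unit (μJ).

Initial: C1(5μF, Q=10μC, V=2.00V), C2(3μF, Q=8μC, V=2.67V), C3(4μF, Q=4μC, V=1.00V), C4(2μF, Q=3μC, V=1.50V)
Op 1: GROUND 4: Q4=0; energy lost=2.250
Op 2: CLOSE 2-1: Q_total=18.00, C_total=8.00, V=2.25; Q2=6.75, Q1=11.25; dissipated=0.417
Op 3: CLOSE 2-4: Q_total=6.75, C_total=5.00, V=1.35; Q2=4.05, Q4=2.70; dissipated=3.038
Op 4: GROUND 4: Q4=0; energy lost=1.823
Total dissipated: 7.527 μJ

Answer: 7.53 μJ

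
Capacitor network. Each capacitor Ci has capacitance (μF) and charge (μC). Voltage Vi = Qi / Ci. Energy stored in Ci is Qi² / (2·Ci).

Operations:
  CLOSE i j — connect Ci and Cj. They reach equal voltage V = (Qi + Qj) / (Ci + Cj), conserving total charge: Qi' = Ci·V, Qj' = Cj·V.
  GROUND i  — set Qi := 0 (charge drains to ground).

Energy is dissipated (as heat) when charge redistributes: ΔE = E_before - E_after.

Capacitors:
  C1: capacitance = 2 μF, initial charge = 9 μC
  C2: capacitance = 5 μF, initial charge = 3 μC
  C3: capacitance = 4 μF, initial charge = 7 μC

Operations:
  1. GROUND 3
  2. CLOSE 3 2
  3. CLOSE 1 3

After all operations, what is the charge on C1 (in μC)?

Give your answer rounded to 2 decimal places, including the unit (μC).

Initial: C1(2μF, Q=9μC, V=4.50V), C2(5μF, Q=3μC, V=0.60V), C3(4μF, Q=7μC, V=1.75V)
Op 1: GROUND 3: Q3=0; energy lost=6.125
Op 2: CLOSE 3-2: Q_total=3.00, C_total=9.00, V=0.33; Q3=1.33, Q2=1.67; dissipated=0.400
Op 3: CLOSE 1-3: Q_total=10.33, C_total=6.00, V=1.72; Q1=3.44, Q3=6.89; dissipated=11.574
Final charges: Q1=3.44, Q2=1.67, Q3=6.89

Answer: 3.44 μC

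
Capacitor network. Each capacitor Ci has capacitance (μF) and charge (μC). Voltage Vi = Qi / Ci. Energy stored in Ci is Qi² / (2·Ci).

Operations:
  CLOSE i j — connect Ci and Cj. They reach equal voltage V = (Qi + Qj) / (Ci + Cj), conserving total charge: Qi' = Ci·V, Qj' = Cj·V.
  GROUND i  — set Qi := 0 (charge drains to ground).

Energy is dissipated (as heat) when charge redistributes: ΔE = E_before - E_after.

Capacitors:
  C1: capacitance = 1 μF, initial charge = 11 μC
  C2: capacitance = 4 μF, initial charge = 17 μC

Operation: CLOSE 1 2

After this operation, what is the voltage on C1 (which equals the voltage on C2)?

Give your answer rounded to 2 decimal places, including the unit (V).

Initial: C1(1μF, Q=11μC, V=11.00V), C2(4μF, Q=17μC, V=4.25V)
Op 1: CLOSE 1-2: Q_total=28.00, C_total=5.00, V=5.60; Q1=5.60, Q2=22.40; dissipated=18.225

Answer: 5.60 V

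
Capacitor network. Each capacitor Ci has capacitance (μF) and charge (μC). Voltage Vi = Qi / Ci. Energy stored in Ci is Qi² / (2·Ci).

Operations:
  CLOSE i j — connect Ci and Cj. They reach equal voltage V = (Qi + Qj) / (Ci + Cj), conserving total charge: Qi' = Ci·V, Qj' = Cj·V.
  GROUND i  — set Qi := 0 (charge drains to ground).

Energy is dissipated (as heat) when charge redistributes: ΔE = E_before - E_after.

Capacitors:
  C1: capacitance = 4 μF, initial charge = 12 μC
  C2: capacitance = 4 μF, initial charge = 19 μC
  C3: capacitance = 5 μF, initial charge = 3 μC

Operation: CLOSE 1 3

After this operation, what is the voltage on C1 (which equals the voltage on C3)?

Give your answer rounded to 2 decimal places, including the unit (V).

Initial: C1(4μF, Q=12μC, V=3.00V), C2(4μF, Q=19μC, V=4.75V), C3(5μF, Q=3μC, V=0.60V)
Op 1: CLOSE 1-3: Q_total=15.00, C_total=9.00, V=1.67; Q1=6.67, Q3=8.33; dissipated=6.400

Answer: 1.67 V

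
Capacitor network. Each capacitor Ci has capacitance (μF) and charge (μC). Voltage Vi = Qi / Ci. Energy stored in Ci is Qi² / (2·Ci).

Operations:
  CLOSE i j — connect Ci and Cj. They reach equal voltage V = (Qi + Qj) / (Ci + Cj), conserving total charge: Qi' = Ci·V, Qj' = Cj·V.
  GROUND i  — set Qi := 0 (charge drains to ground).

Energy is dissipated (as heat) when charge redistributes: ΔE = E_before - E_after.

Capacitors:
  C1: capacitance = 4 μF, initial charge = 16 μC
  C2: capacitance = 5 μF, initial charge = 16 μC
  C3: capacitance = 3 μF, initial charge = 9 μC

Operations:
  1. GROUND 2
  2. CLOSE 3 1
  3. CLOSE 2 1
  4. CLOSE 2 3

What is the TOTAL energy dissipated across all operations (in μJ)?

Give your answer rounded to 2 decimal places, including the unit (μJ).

Initial: C1(4μF, Q=16μC, V=4.00V), C2(5μF, Q=16μC, V=3.20V), C3(3μF, Q=9μC, V=3.00V)
Op 1: GROUND 2: Q2=0; energy lost=25.600
Op 2: CLOSE 3-1: Q_total=25.00, C_total=7.00, V=3.57; Q3=10.71, Q1=14.29; dissipated=0.857
Op 3: CLOSE 2-1: Q_total=14.29, C_total=9.00, V=1.59; Q2=7.94, Q1=6.35; dissipated=14.172
Op 4: CLOSE 2-3: Q_total=18.65, C_total=8.00, V=2.33; Q2=11.66, Q3=6.99; dissipated=3.691
Total dissipated: 44.320 μJ

Answer: 44.32 μJ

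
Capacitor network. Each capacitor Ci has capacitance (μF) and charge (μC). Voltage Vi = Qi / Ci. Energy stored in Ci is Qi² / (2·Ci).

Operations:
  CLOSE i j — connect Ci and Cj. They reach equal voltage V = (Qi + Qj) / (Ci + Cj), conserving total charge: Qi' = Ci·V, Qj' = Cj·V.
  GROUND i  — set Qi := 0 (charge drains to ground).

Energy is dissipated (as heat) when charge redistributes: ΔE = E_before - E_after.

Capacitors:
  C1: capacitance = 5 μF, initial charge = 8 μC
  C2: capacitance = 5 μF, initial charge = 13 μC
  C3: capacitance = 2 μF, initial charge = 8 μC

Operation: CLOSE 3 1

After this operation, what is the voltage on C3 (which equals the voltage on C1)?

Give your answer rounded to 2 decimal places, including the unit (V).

Initial: C1(5μF, Q=8μC, V=1.60V), C2(5μF, Q=13μC, V=2.60V), C3(2μF, Q=8μC, V=4.00V)
Op 1: CLOSE 3-1: Q_total=16.00, C_total=7.00, V=2.29; Q3=4.57, Q1=11.43; dissipated=4.114

Answer: 2.29 V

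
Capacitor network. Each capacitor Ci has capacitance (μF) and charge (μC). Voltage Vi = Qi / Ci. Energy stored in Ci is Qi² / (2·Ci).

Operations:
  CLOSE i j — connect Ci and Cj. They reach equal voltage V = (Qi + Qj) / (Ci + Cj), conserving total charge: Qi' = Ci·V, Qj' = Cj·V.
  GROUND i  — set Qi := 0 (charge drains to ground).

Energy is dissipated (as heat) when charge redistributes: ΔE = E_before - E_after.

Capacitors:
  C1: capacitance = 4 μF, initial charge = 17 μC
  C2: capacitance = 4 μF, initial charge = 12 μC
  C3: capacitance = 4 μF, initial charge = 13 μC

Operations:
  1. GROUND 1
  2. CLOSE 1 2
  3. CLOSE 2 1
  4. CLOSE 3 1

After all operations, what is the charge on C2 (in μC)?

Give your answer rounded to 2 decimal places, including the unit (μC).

Initial: C1(4μF, Q=17μC, V=4.25V), C2(4μF, Q=12μC, V=3.00V), C3(4μF, Q=13μC, V=3.25V)
Op 1: GROUND 1: Q1=0; energy lost=36.125
Op 2: CLOSE 1-2: Q_total=12.00, C_total=8.00, V=1.50; Q1=6.00, Q2=6.00; dissipated=9.000
Op 3: CLOSE 2-1: Q_total=12.00, C_total=8.00, V=1.50; Q2=6.00, Q1=6.00; dissipated=0.000
Op 4: CLOSE 3-1: Q_total=19.00, C_total=8.00, V=2.38; Q3=9.50, Q1=9.50; dissipated=3.062
Final charges: Q1=9.50, Q2=6.00, Q3=9.50

Answer: 6.00 μC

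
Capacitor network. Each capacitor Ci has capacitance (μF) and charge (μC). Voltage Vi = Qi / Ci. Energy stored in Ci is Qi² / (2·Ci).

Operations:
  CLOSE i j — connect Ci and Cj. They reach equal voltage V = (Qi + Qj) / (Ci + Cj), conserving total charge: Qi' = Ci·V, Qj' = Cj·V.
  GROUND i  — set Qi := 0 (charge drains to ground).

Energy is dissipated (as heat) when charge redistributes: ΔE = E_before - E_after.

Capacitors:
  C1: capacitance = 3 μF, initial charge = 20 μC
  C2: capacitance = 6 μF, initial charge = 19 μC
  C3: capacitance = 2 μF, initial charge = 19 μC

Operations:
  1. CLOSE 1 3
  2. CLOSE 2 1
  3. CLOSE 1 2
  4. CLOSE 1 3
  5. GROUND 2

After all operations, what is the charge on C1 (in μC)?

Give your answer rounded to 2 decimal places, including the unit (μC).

Initial: C1(3μF, Q=20μC, V=6.67V), C2(6μF, Q=19μC, V=3.17V), C3(2μF, Q=19μC, V=9.50V)
Op 1: CLOSE 1-3: Q_total=39.00, C_total=5.00, V=7.80; Q1=23.40, Q3=15.60; dissipated=4.817
Op 2: CLOSE 2-1: Q_total=42.40, C_total=9.00, V=4.71; Q2=28.27, Q1=14.13; dissipated=21.468
Op 3: CLOSE 1-2: Q_total=42.40, C_total=9.00, V=4.71; Q1=14.13, Q2=28.27; dissipated=0.000
Op 4: CLOSE 1-3: Q_total=29.73, C_total=5.00, V=5.95; Q1=17.84, Q3=11.89; dissipated=5.725
Op 5: GROUND 2: Q2=0; energy lost=66.584
Final charges: Q1=17.84, Q2=0.00, Q3=11.89

Answer: 17.84 μC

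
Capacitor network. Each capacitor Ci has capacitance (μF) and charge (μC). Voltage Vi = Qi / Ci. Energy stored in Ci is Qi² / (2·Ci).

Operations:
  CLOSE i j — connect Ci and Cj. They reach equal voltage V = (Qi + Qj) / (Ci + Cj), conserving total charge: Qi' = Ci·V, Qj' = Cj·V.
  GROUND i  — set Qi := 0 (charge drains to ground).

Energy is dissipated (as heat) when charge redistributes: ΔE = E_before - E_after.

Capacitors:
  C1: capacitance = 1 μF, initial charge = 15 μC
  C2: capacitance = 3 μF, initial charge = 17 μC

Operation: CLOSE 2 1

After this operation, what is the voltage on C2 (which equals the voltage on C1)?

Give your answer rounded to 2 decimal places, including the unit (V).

Answer: 8.00 V

Derivation:
Initial: C1(1μF, Q=15μC, V=15.00V), C2(3μF, Q=17μC, V=5.67V)
Op 1: CLOSE 2-1: Q_total=32.00, C_total=4.00, V=8.00; Q2=24.00, Q1=8.00; dissipated=32.667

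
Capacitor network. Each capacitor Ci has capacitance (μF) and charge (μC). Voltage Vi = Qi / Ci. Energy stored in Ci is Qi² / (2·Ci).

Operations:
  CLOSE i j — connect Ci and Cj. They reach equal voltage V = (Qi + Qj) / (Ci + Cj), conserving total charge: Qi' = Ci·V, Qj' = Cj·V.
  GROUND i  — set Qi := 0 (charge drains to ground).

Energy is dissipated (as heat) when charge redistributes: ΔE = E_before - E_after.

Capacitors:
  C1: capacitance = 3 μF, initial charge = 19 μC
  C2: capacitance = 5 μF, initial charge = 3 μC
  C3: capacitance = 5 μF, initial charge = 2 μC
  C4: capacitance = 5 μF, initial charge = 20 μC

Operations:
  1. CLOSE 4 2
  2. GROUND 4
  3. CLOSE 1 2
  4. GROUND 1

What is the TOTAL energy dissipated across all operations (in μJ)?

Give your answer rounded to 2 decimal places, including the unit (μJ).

Initial: C1(3μF, Q=19μC, V=6.33V), C2(5μF, Q=3μC, V=0.60V), C3(5μF, Q=2μC, V=0.40V), C4(5μF, Q=20μC, V=4.00V)
Op 1: CLOSE 4-2: Q_total=23.00, C_total=10.00, V=2.30; Q4=11.50, Q2=11.50; dissipated=14.450
Op 2: GROUND 4: Q4=0; energy lost=13.225
Op 3: CLOSE 1-2: Q_total=30.50, C_total=8.00, V=3.81; Q1=11.44, Q2=19.06; dissipated=15.251
Op 4: GROUND 1: Q1=0; energy lost=21.803
Total dissipated: 64.729 μJ

Answer: 64.73 μJ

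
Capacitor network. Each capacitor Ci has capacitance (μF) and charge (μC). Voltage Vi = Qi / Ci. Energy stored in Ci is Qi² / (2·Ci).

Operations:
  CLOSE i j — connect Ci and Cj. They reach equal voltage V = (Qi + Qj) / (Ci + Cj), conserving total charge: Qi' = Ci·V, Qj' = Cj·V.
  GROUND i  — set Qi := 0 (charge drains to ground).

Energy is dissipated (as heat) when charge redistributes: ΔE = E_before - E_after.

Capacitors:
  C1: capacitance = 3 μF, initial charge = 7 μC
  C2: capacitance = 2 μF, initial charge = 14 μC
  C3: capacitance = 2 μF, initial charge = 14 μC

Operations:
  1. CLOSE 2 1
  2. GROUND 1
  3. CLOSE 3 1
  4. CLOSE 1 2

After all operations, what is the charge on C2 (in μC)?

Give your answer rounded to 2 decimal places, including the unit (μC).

Initial: C1(3μF, Q=7μC, V=2.33V), C2(2μF, Q=14μC, V=7.00V), C3(2μF, Q=14μC, V=7.00V)
Op 1: CLOSE 2-1: Q_total=21.00, C_total=5.00, V=4.20; Q2=8.40, Q1=12.60; dissipated=13.067
Op 2: GROUND 1: Q1=0; energy lost=26.460
Op 3: CLOSE 3-1: Q_total=14.00, C_total=5.00, V=2.80; Q3=5.60, Q1=8.40; dissipated=29.400
Op 4: CLOSE 1-2: Q_total=16.80, C_total=5.00, V=3.36; Q1=10.08, Q2=6.72; dissipated=1.176
Final charges: Q1=10.08, Q2=6.72, Q3=5.60

Answer: 6.72 μC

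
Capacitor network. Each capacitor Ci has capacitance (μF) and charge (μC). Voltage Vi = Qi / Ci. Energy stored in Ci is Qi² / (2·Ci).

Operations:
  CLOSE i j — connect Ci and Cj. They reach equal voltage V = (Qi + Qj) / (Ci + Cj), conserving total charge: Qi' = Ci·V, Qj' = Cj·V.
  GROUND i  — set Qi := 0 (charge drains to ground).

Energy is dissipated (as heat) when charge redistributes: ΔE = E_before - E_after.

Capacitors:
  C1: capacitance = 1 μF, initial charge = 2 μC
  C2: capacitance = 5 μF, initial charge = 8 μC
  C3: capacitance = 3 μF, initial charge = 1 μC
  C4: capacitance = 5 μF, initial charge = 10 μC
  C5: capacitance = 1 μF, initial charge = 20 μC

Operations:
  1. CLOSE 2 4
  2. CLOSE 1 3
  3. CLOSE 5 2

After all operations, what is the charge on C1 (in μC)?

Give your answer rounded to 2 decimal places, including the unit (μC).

Answer: 0.75 μC

Derivation:
Initial: C1(1μF, Q=2μC, V=2.00V), C2(5μF, Q=8μC, V=1.60V), C3(3μF, Q=1μC, V=0.33V), C4(5μF, Q=10μC, V=2.00V), C5(1μF, Q=20μC, V=20.00V)
Op 1: CLOSE 2-4: Q_total=18.00, C_total=10.00, V=1.80; Q2=9.00, Q4=9.00; dissipated=0.200
Op 2: CLOSE 1-3: Q_total=3.00, C_total=4.00, V=0.75; Q1=0.75, Q3=2.25; dissipated=1.042
Op 3: CLOSE 5-2: Q_total=29.00, C_total=6.00, V=4.83; Q5=4.83, Q2=24.17; dissipated=138.017
Final charges: Q1=0.75, Q2=24.17, Q3=2.25, Q4=9.00, Q5=4.83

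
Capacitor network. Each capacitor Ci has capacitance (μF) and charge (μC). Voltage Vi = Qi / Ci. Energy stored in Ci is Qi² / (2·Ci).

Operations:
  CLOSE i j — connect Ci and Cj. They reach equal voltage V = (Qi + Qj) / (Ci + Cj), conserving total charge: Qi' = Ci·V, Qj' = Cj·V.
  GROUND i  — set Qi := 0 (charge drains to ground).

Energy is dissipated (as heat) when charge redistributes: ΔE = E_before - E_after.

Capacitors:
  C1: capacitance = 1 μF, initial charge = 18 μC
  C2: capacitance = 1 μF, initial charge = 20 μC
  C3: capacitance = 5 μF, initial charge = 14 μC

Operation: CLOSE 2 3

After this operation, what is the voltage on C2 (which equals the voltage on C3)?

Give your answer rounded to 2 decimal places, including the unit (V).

Initial: C1(1μF, Q=18μC, V=18.00V), C2(1μF, Q=20μC, V=20.00V), C3(5μF, Q=14μC, V=2.80V)
Op 1: CLOSE 2-3: Q_total=34.00, C_total=6.00, V=5.67; Q2=5.67, Q3=28.33; dissipated=123.267

Answer: 5.67 V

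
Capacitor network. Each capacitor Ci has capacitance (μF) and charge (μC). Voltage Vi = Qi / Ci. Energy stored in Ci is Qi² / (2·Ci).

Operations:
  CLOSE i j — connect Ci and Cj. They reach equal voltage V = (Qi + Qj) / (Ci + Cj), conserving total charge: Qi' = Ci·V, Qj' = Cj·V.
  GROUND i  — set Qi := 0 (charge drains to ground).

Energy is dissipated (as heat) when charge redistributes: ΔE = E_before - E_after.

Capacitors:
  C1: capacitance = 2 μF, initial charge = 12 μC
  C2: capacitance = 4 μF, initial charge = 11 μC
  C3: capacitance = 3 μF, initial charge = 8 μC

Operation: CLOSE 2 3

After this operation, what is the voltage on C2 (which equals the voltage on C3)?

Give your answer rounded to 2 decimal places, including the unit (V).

Initial: C1(2μF, Q=12μC, V=6.00V), C2(4μF, Q=11μC, V=2.75V), C3(3μF, Q=8μC, V=2.67V)
Op 1: CLOSE 2-3: Q_total=19.00, C_total=7.00, V=2.71; Q2=10.86, Q3=8.14; dissipated=0.006

Answer: 2.71 V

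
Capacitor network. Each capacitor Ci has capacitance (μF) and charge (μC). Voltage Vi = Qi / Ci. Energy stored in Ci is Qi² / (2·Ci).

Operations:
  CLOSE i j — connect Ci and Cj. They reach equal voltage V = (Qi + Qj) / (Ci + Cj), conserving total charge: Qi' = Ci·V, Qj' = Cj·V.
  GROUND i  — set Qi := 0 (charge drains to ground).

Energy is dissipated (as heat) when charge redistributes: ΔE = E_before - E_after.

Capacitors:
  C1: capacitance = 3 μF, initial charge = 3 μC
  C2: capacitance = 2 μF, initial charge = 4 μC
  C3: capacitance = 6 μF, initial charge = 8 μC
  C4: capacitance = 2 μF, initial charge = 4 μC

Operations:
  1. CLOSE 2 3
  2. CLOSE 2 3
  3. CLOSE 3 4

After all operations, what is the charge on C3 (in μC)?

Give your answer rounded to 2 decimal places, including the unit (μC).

Answer: 9.75 μC

Derivation:
Initial: C1(3μF, Q=3μC, V=1.00V), C2(2μF, Q=4μC, V=2.00V), C3(6μF, Q=8μC, V=1.33V), C4(2μF, Q=4μC, V=2.00V)
Op 1: CLOSE 2-3: Q_total=12.00, C_total=8.00, V=1.50; Q2=3.00, Q3=9.00; dissipated=0.333
Op 2: CLOSE 2-3: Q_total=12.00, C_total=8.00, V=1.50; Q2=3.00, Q3=9.00; dissipated=0.000
Op 3: CLOSE 3-4: Q_total=13.00, C_total=8.00, V=1.62; Q3=9.75, Q4=3.25; dissipated=0.188
Final charges: Q1=3.00, Q2=3.00, Q3=9.75, Q4=3.25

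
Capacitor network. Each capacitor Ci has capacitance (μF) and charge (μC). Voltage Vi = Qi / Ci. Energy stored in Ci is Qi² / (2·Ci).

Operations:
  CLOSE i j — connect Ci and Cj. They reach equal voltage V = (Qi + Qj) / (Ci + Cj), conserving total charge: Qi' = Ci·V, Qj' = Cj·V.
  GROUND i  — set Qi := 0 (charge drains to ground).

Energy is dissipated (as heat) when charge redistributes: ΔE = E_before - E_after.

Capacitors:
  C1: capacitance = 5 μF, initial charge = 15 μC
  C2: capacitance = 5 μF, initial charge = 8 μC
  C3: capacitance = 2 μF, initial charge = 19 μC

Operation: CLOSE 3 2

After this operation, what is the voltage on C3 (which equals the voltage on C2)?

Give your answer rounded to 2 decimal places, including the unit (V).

Initial: C1(5μF, Q=15μC, V=3.00V), C2(5μF, Q=8μC, V=1.60V), C3(2μF, Q=19μC, V=9.50V)
Op 1: CLOSE 3-2: Q_total=27.00, C_total=7.00, V=3.86; Q3=7.71, Q2=19.29; dissipated=44.579

Answer: 3.86 V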